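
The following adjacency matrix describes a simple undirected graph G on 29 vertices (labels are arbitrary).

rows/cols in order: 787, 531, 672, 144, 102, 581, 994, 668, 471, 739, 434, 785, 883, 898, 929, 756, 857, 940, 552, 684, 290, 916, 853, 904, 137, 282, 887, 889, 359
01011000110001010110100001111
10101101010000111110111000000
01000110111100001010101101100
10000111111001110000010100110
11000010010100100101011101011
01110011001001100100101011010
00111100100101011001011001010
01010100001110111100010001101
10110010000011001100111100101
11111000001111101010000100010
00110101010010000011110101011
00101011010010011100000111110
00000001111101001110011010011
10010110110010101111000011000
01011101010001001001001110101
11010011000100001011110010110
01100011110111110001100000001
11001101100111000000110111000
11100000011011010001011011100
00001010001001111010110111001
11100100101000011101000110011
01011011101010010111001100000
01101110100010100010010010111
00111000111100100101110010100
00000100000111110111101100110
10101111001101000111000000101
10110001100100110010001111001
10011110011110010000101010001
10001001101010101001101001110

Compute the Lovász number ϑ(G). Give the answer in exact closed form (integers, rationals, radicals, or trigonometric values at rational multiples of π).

sqrt(29)

N(684) = {102, 994, 434, 898, 929, 756, 857, 552, 290, 916, 904, 137, 282, 359}, |N(684)| = 14.
deg(359) = 14; N(359) = {787, 102, 668, 471, 434, 883, 929, 857, 684, 290, 853, 282, 887, 889}.
Vertex 994 has 14 neighbors: 672, 144, 102, 581, 471, 785, 898, 756, 857, 684, 916, 853, 282, 889.
deg(672) = 14; N(672) = {531, 581, 994, 471, 739, 434, 785, 857, 552, 290, 853, 904, 282, 887}.
14-regular, N=29; Paley(29): SR with (k,λ,μ)=(14,6,7).
The 3 distinct eigenvalues: [14.0, 2.193, -3.193].
Lovász (edge-transitive): ϑ = −29·(-sqrt(29)/2 - 1/2)/((14)−(-sqrt(29)/2 - 1/2)) = sqrt(29).
Numerically 5.3851648.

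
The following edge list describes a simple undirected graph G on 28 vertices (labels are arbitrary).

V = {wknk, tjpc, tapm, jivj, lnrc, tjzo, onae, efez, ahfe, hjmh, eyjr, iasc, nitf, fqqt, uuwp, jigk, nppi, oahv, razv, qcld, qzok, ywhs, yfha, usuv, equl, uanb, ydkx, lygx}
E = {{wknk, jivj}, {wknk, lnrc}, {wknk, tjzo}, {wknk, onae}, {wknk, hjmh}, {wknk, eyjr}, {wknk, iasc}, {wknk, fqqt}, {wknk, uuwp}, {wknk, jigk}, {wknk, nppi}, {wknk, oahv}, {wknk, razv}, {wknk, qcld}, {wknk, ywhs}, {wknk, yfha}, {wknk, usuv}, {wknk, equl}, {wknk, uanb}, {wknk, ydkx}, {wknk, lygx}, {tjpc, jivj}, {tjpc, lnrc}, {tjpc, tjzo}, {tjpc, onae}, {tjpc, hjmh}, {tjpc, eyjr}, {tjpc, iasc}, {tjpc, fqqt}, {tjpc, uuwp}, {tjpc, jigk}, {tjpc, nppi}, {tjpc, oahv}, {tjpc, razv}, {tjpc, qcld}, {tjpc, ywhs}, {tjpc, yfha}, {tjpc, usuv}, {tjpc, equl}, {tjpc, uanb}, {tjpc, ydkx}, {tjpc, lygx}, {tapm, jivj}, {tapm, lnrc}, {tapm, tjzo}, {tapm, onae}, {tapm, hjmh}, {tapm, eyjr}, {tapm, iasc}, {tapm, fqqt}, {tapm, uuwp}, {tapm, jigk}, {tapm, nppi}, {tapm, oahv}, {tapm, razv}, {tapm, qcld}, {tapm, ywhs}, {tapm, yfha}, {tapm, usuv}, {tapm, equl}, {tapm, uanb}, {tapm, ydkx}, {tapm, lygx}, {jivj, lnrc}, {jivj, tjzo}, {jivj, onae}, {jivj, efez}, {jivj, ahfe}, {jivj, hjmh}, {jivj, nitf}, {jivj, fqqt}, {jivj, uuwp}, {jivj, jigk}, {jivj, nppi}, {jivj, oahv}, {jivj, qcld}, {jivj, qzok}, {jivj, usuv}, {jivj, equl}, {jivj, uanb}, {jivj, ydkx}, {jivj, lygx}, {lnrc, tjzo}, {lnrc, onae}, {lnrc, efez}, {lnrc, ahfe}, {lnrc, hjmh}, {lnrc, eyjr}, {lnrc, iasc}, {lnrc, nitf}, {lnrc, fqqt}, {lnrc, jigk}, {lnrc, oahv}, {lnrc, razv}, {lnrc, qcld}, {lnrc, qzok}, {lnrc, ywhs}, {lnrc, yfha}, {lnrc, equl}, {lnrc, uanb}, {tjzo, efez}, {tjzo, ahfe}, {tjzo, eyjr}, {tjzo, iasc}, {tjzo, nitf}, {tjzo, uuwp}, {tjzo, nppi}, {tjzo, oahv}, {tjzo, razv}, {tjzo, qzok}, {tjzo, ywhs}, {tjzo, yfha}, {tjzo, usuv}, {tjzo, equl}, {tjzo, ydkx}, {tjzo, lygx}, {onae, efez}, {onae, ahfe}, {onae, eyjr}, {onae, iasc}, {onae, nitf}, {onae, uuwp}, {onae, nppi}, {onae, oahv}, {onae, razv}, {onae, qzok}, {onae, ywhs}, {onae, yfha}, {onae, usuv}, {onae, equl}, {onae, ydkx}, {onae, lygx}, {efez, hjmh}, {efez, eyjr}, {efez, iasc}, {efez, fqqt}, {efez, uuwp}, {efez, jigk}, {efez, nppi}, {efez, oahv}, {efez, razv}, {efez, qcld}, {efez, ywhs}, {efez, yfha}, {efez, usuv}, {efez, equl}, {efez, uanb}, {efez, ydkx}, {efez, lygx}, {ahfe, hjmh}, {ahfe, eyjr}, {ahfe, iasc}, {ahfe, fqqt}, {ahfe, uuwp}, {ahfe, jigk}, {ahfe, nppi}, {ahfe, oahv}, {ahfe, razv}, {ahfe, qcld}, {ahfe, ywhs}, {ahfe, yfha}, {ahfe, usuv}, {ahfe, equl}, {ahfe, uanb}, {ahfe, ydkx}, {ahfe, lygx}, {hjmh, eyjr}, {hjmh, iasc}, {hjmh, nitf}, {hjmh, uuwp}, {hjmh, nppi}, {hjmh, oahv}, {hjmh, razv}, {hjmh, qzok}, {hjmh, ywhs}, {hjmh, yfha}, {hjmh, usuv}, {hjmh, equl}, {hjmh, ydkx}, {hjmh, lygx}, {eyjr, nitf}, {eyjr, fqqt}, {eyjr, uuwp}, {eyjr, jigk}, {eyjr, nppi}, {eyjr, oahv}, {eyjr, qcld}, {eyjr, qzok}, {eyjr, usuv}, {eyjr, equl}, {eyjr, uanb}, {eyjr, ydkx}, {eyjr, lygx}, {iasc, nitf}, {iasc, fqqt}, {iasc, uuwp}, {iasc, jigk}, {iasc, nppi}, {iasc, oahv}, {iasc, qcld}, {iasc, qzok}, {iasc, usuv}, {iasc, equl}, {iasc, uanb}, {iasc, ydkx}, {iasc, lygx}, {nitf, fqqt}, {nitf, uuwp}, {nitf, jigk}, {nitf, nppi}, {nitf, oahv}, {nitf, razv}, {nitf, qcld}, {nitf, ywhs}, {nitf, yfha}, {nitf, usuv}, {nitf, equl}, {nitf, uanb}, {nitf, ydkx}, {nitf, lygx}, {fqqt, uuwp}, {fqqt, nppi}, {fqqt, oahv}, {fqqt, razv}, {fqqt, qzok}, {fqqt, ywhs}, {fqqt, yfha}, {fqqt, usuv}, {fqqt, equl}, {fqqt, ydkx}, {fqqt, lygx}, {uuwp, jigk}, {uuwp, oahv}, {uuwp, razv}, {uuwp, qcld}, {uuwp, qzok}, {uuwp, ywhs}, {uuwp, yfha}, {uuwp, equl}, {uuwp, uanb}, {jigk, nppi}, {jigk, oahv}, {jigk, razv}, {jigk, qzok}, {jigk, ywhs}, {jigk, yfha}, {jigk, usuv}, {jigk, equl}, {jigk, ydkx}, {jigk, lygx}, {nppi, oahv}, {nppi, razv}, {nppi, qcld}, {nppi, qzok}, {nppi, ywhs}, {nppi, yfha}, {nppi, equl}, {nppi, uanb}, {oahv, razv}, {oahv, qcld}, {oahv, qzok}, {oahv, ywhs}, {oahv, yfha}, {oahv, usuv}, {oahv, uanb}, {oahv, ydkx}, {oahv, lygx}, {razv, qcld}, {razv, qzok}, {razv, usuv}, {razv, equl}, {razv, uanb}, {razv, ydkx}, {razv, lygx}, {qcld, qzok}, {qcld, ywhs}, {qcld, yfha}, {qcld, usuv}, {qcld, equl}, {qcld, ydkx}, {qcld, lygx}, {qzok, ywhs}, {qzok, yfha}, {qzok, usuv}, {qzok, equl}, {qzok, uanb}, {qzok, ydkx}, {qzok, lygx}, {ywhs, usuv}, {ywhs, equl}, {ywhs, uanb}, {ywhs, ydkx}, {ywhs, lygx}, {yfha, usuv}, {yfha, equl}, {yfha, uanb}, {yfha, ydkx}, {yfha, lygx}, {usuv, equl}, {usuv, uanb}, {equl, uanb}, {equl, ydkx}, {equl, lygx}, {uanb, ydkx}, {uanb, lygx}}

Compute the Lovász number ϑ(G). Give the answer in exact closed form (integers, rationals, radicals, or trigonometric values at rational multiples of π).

7

Vertex onae has 21 neighbors: wknk, tjpc, tapm, jivj, lnrc, efez, ahfe, eyjr, iasc, nitf, uuwp, nppi, oahv, razv, qzok, ywhs, yfha, usuv, equl, ydkx, lygx.
deg(uanb) = 21; N(uanb) = {wknk, tjpc, tapm, jivj, lnrc, efez, ahfe, eyjr, iasc, nitf, uuwp, nppi, oahv, razv, qzok, ywhs, yfha, usuv, equl, ydkx, lygx}.
N(ydkx) = {wknk, tjpc, tapm, jivj, tjzo, onae, efez, ahfe, hjmh, eyjr, iasc, nitf, fqqt, jigk, oahv, razv, qcld, qzok, ywhs, yfha, equl, uanb}, |N(ydkx)| = 22.
Vertex equl has 26 neighbors: wknk, tjpc, tapm, jivj, lnrc, tjzo, onae, efez, ahfe, hjmh, eyjr, iasc, nitf, fqqt, uuwp, jigk, nppi, razv, qcld, qzok, ywhs, yfha, usuv, uanb, ydkx, lygx.
K_{7,7,6,6,2} (perfect); ϑ(G) = α(G) = max{7,7,6,6,2} = 7.
ϑ(G) ≈ 7.00000000.
Check 7 ≤ 7 ≤ 7: collapsed.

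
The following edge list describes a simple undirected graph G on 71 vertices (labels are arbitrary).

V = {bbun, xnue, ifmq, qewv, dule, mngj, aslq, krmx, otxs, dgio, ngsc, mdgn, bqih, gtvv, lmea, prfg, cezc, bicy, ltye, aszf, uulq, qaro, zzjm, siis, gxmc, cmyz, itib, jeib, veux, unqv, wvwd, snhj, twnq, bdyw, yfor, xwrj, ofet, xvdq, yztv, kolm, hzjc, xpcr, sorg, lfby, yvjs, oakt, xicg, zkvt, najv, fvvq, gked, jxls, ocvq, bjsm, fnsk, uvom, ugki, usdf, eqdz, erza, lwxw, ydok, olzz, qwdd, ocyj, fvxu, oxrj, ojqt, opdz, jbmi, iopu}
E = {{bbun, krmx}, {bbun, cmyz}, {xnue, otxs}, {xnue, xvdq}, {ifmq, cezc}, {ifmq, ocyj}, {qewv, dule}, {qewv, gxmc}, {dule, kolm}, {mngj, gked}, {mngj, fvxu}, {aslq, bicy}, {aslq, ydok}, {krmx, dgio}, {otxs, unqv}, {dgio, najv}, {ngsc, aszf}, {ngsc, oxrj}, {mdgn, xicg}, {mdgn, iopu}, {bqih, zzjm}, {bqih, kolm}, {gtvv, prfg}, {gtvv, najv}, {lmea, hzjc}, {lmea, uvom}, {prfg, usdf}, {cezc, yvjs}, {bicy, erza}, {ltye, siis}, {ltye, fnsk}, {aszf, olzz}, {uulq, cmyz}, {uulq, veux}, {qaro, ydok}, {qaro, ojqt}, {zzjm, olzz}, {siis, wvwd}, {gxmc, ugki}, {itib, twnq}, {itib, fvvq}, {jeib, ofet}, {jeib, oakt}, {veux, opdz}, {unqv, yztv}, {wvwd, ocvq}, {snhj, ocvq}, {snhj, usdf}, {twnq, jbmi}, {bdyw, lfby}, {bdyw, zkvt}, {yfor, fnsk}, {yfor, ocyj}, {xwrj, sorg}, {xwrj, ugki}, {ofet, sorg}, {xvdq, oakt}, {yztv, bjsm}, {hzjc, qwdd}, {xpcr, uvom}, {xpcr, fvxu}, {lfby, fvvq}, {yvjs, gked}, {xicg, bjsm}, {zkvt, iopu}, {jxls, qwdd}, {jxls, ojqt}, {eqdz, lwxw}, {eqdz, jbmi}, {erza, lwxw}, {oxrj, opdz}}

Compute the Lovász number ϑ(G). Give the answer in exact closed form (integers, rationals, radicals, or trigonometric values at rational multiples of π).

N(bqih) = {zzjm, kolm}, |N(bqih)| = 2.
deg(ltye) = 2; N(ltye) = {siis, fnsk}.
N(otxs) = {xnue, unqv}, |N(otxs)| = 2.
N(jbmi) = {twnq, eqdz}, |N(jbmi)| = 2.
2-regular, N=71; this is C_{71}, the 71-cycle.
spec(A) ≈ [2.0, 1.9922, 1.9688, 1.9299, 1.876, 1.8074, 1.7246, 1.6284, 1.5194, 1.3985, 1.2666, 1.1249, 0.9743, 0.8162, 0.6516, 0.4819, 0.3085, 0.1326, -0.0442, -0.2208, -0.3956, -0.5673, -0.7346, -0.8961, -1.0507, -1.1969, -1.3339, -1.4604, -1.5754, -1.6781, -1.7677, -1.8435, -1.9048, -1.9513, -1.9824, -1.998] (distinct, 4 d.p.).
Lovász (edge-transitive): ϑ = −71·(-2*cos(pi/71))/((2)−(-2*cos(pi/71))) = 71*cos(pi/71)/(cos(pi/71) + 1).
= 35.48261826… (decimal).
Sandwich: α(G)=35 ≤ ϑ(G)=71*cos(pi/71)/(cos(pi/71) + 1) ≤ χ(Ḡ)=36 (both strict).

71*cos(pi/71)/(cos(pi/71) + 1)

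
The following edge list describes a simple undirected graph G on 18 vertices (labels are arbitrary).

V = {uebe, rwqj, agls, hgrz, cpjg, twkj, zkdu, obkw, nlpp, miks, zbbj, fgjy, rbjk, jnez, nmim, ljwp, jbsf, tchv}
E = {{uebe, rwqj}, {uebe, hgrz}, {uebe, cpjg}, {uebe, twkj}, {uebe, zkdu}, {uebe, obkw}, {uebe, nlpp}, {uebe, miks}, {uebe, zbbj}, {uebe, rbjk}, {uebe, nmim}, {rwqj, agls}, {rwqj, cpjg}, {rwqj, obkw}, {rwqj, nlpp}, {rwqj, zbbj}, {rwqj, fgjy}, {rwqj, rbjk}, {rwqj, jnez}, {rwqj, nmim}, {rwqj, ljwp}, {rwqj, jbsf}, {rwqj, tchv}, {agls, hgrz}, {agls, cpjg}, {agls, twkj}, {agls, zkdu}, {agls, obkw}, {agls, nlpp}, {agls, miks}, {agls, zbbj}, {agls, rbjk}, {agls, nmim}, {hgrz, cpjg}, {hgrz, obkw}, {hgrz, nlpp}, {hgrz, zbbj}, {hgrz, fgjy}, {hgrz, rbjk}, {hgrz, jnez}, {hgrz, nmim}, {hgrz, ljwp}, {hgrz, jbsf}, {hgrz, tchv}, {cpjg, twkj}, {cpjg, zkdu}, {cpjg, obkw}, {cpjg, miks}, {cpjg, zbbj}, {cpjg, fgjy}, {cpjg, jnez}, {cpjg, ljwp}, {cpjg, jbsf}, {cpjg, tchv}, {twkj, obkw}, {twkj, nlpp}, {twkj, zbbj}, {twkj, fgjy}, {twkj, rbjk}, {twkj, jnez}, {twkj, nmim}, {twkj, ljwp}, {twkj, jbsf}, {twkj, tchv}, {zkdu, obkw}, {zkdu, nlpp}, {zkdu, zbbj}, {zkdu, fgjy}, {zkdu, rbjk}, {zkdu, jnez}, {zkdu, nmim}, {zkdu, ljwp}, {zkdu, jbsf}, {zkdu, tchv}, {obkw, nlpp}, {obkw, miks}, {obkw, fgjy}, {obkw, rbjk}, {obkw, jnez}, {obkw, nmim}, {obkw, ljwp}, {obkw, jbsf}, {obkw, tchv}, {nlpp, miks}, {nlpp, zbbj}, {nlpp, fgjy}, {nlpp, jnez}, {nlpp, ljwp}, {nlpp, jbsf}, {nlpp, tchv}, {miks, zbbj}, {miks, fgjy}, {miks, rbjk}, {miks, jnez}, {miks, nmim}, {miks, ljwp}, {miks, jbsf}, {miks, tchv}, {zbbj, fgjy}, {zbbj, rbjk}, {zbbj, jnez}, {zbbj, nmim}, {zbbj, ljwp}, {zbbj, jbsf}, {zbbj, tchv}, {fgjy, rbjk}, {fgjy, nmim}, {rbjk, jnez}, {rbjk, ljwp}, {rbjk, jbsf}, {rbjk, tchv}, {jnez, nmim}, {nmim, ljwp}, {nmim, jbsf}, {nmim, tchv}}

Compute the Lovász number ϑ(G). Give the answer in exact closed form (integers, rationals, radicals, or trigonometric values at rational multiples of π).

7

Vertex nmim has 14 neighbors: uebe, rwqj, agls, hgrz, twkj, zkdu, obkw, miks, zbbj, fgjy, jnez, ljwp, jbsf, tchv.
N(nlpp) = {uebe, rwqj, agls, hgrz, twkj, zkdu, obkw, miks, zbbj, fgjy, jnez, ljwp, jbsf, tchv}, |N(nlpp)| = 14.
N(zbbj) = {uebe, rwqj, agls, hgrz, cpjg, twkj, zkdu, nlpp, miks, fgjy, rbjk, jnez, nmim, ljwp, jbsf, tchv}, |N(zbbj)| = 16.
Vertex jnez has 11 neighbors: rwqj, hgrz, cpjg, twkj, zkdu, obkw, nlpp, miks, zbbj, rbjk, nmim.
4 parts of sizes [7, 5, 4, 2]; α(G) = 7 = ϑ (perfect).
= 7.00000000… (decimal).
α=7, χ(Ḡ)=7; ϑ=7 lies between (collapsed).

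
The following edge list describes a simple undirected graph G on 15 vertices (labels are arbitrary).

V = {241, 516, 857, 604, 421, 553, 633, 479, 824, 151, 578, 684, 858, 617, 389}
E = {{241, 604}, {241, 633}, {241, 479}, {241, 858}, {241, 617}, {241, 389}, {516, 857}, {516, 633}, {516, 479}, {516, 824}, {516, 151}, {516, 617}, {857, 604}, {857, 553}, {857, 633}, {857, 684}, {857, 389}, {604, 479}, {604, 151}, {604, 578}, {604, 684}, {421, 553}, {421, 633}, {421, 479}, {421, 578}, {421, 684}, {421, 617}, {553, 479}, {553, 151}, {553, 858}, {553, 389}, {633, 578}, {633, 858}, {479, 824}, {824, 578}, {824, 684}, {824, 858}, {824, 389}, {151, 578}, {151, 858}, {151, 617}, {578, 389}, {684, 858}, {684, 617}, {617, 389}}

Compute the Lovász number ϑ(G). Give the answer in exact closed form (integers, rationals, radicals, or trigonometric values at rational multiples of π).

Vertex 604 has 6 neighbors: 241, 857, 479, 151, 578, 684.
deg(824) = 6; N(824) = {516, 479, 578, 684, 858, 389}.
Vertex 857 has 6 neighbors: 516, 604, 553, 633, 684, 389.
Vertex 151 has 6 neighbors: 516, 604, 553, 578, 858, 617.
Regular of degree 6 on 15 vertices: Kneser K(6,2) on C(6,2)=15 vertices.
The 3 distinct eigenvalues: [6.0, 1.0, -3.0].
λ_max=6, λ_min=-3; ϑ = −15·λ_min/(λ_max−λ_min) = 5.
≈ 5.0000000 (to 7 d.p.).

5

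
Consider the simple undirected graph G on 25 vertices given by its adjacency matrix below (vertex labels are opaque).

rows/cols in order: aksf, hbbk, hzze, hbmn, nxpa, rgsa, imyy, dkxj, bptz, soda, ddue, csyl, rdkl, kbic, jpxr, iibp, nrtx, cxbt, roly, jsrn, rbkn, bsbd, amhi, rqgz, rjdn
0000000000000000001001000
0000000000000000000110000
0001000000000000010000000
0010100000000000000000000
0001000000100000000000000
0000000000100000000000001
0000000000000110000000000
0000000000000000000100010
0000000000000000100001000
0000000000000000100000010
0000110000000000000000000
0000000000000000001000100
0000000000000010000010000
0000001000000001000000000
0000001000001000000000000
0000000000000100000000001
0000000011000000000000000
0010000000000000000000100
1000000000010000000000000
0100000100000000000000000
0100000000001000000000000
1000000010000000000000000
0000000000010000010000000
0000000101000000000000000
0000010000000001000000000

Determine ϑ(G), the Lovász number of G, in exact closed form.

25*cos(pi/25)/(cos(pi/25) + 1)

deg(kbic) = 2; N(kbic) = {imyy, iibp}.
N(roly) = {aksf, csyl}, |N(roly)| = 2.
N(cxbt) = {hzze, amhi}, |N(cxbt)| = 2.
N(ddue) = {nxpa, rgsa}, |N(ddue)| = 2.
Every vertex has degree 2 (N=25); this is C_{25}, the 25-cycle.
A has 13 distinct eigenvalues ≈ [2.0, 1.93717, 1.75261, 1.45794, 1.07165, 0.61803, 0.12558, -0.37476, -0.85156, -1.27485, -1.61803, -1.85955, -1.98423].
With N=25: ϑ(G) = 25·(-(-1)*2*cos(pi/25))/(2−(-2*cos(pi/25))) = 25*cos(pi/25)/(cos(pi/25) + 1).
Numerically 12.4505.
Sandwich: α(G)=12 ≤ ϑ(G)=25*cos(pi/25)/(cos(pi/25) + 1) ≤ χ(Ḡ)=13 (both strict).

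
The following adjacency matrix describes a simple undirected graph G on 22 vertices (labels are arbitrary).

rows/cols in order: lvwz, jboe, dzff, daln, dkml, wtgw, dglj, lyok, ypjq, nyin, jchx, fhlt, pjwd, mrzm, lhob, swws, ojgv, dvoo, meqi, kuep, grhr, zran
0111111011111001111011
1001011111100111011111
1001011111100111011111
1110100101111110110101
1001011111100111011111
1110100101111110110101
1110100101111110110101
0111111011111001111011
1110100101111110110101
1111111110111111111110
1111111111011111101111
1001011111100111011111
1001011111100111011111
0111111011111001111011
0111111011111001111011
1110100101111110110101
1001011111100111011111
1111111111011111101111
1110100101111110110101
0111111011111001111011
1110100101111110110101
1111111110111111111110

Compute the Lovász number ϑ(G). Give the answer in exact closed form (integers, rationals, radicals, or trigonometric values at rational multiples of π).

7

Vertex zran has 20 neighbors: lvwz, jboe, dzff, daln, dkml, wtgw, dglj, lyok, ypjq, jchx, fhlt, pjwd, mrzm, lhob, swws, ojgv, dvoo, meqi, kuep, grhr.
Vertex wtgw has 15 neighbors: lvwz, jboe, dzff, dkml, lyok, nyin, jchx, fhlt, pjwd, mrzm, lhob, ojgv, dvoo, kuep, zran.
Vertex jchx has 20 neighbors: lvwz, jboe, dzff, daln, dkml, wtgw, dglj, lyok, ypjq, nyin, fhlt, pjwd, mrzm, lhob, swws, ojgv, meqi, kuep, grhr, zran.
N(kuep) = {jboe, dzff, daln, dkml, wtgw, dglj, ypjq, nyin, jchx, fhlt, pjwd, swws, ojgv, dvoo, meqi, grhr, zran}, |N(kuep)| = 17.
G = K_{7,6,5,2,2}: α = 7 = χ(Ḡ), so ϑ = 7.
Numerically 7.0000.
α=7, χ(Ḡ)=7; ϑ=7 lies between (collapsed).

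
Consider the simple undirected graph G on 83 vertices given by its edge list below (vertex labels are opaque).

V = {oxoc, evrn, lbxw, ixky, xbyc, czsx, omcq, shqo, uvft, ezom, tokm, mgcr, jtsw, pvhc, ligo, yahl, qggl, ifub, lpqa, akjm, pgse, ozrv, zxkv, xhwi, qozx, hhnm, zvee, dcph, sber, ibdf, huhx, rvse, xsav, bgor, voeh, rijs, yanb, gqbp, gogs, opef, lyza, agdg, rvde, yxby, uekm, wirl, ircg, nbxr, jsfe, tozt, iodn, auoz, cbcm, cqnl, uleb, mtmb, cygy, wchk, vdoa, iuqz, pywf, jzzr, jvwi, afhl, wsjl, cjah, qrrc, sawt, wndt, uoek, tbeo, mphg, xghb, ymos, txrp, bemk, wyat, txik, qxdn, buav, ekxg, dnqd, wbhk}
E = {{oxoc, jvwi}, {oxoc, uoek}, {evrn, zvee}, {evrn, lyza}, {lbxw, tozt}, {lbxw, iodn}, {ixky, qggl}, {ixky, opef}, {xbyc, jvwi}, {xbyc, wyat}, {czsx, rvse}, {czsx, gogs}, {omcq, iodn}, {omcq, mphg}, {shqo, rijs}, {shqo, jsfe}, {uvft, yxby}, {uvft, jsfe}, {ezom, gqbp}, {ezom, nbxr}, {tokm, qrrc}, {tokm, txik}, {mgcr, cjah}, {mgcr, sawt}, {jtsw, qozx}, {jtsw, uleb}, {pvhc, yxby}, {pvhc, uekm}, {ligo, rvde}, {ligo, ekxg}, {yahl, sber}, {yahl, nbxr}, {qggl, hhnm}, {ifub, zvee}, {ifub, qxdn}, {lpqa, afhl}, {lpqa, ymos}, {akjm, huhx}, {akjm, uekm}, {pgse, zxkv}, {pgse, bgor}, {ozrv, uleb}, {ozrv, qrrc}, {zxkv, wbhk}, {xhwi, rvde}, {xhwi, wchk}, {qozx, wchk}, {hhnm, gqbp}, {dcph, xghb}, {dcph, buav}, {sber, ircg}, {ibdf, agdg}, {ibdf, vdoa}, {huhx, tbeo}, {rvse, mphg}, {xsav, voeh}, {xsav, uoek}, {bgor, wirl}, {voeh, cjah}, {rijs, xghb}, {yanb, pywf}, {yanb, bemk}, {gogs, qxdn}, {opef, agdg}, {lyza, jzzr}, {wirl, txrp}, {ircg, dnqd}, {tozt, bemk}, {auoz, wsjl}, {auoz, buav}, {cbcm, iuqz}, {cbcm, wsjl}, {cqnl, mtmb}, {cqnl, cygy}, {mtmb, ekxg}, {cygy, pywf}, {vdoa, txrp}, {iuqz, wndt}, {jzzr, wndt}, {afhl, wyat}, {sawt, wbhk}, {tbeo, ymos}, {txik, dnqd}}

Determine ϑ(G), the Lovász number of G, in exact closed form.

deg(tokm) = 2; N(tokm) = {qrrc, txik}.
N(cygy) = {cqnl, pywf}, |N(cygy)| = 2.
Vertex ekxg has 2 neighbors: ligo, mtmb.
N(pgse) = {zxkv, bgor}, |N(pgse)| = 2.
deg(v) = 2 for all v (|V|=83); the odd cycle C_{83}.
spec(A) ≈ [2.0, 1.994, 1.977, 1.949, 1.909, 1.858, 1.797, 1.726, 1.644, 1.553, 1.454, 1.346, 1.23, 1.107, 0.978, 0.843, 0.704, 0.56, 0.413, 0.264, 0.113, -0.038, -0.189, -0.339, -0.487, -0.632, -0.774, -0.911, -1.043, -1.169, -1.289, -1.401, -1.505, -1.6, -1.686, -1.763, -1.829, -1.885, -1.93, -1.964, -1.987, -1.999] (distinct, 3 d.p.).
ϑ = −N·λ_min/(λ_max−λ_min) = −83·(-2*cos(pi/83))/(2−(-2*cos(pi/83))) = 83*cos(pi/83)/(cos(pi/83) + 1).
Numerically 41.48513.
α=41, χ(Ḡ)=42; ϑ=83*cos(pi/83)/(cos(pi/83) + 1) lies between (both strict).

83*cos(pi/83)/(cos(pi/83) + 1)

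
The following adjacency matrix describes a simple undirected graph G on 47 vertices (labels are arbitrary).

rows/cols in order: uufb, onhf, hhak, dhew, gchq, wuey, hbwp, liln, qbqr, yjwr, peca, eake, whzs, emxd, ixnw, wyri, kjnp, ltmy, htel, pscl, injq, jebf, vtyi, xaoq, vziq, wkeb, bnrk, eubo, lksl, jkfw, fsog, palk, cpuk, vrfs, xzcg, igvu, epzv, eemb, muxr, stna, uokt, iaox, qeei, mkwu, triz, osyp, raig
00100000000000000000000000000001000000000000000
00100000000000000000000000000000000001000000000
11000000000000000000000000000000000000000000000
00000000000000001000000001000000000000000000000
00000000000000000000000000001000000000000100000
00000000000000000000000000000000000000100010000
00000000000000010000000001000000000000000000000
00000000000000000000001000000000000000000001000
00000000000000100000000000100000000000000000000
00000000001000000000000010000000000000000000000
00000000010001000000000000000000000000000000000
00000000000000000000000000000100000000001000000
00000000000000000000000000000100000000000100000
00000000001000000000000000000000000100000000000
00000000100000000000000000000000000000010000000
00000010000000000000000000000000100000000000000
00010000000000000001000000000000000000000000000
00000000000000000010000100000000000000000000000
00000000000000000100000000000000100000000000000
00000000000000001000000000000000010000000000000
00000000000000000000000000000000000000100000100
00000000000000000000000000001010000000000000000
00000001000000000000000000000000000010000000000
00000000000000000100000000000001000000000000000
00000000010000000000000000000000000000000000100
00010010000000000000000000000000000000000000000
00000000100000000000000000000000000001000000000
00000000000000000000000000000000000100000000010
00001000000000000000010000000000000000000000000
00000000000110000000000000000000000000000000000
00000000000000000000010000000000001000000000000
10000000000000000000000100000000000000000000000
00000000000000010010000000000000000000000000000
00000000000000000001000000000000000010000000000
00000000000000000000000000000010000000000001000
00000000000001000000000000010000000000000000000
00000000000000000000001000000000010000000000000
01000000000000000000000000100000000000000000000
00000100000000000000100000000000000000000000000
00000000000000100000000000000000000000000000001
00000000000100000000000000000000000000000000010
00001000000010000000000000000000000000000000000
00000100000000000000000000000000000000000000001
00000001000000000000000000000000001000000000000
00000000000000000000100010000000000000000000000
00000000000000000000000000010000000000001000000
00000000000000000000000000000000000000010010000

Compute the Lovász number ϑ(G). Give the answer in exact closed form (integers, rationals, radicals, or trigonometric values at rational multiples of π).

47*cos(pi/47)/(cos(pi/47) + 1)

Vertex kjnp has 2 neighbors: dhew, pscl.
N(ltmy) = {htel, xaoq}, |N(ltmy)| = 2.
N(bnrk) = {qbqr, eemb}, |N(bnrk)| = 2.
N(vrfs) = {pscl, epzv}, |N(vrfs)| = 2.
deg(v) = 2 for all v (|V|=47); connected 2-regular on 47 ⇒ C_{47}.
The 24 distinct eigenvalues: [2.0, 1.982155, 1.928938, 1.8413, 1.720803, 1.569599, 1.390385, 1.186359, 0.961164, 0.718816, 0.46364, 0.200191, -0.06683, -0.332659, -0.592551, -0.84187, -1.076165, -1.291256, -1.483304, -1.648883, -1.785038, -1.889338, -1.959923, -1.995534].
ϑ = −N·λ_min/(λ_max−λ_min) = −47·(-2*cos(pi/47))/(2−(-2*cos(pi/47))) = 47*cos(pi/47)/(cos(pi/47) + 1).
= 23.473731493… (decimal).
Sandwich: α(G)=23 ≤ ϑ(G)=47*cos(pi/47)/(cos(pi/47) + 1) ≤ χ(Ḡ)=24 (both strict).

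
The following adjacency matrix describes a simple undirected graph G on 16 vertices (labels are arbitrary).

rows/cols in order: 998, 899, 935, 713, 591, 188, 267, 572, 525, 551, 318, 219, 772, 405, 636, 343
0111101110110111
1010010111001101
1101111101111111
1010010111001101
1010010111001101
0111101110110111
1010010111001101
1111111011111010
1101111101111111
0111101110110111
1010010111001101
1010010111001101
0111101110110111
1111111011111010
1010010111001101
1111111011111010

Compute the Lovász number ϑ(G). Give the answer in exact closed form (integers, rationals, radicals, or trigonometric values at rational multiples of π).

deg(591) = 9; N(591) = {998, 935, 188, 572, 525, 551, 772, 405, 343}.
N(267) = {998, 935, 188, 572, 525, 551, 772, 405, 343}, |N(267)| = 9.
Vertex 713 has 9 neighbors: 998, 935, 188, 572, 525, 551, 772, 405, 343.
Vertex 343 has 13 neighbors: 998, 899, 935, 713, 591, 188, 267, 525, 551, 318, 219, 772, 636.
4 parts of sizes [7, 4, 3, 2]; α(G) = 7 = ϑ (perfect).
Numerically 7.00000000.
Check 7 ≤ 7 ≤ 7: collapsed.

7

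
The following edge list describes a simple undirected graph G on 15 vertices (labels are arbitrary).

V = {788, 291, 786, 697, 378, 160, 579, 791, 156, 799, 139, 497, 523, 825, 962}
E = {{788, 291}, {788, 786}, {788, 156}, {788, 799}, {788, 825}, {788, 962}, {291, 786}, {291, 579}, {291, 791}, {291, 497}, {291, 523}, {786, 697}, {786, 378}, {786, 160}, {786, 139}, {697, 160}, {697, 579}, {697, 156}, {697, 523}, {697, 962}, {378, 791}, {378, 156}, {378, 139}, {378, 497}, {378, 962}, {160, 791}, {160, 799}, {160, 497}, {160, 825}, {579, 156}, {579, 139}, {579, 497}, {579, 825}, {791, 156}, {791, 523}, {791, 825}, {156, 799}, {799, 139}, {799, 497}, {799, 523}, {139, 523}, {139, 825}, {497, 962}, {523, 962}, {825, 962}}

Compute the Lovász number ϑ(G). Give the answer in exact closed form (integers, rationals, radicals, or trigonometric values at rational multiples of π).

N(523) = {291, 697, 791, 799, 139, 962}, |N(523)| = 6.
N(291) = {788, 786, 579, 791, 497, 523}, |N(291)| = 6.
deg(497) = 6; N(497) = {291, 378, 160, 579, 799, 962}.
Vertex 799 has 6 neighbors: 788, 160, 156, 139, 497, 523.
Regular of degree 6 on 15 vertices: this is K(6,2), the Kneser graph.
spec(A) ≈ [6.0, 1.0, -3.0] (distinct, 4 d.p.).
Lovász: ϑ = −15(-3)/(6+-1*(-3)) = 5.
Numerically 5.000000.

5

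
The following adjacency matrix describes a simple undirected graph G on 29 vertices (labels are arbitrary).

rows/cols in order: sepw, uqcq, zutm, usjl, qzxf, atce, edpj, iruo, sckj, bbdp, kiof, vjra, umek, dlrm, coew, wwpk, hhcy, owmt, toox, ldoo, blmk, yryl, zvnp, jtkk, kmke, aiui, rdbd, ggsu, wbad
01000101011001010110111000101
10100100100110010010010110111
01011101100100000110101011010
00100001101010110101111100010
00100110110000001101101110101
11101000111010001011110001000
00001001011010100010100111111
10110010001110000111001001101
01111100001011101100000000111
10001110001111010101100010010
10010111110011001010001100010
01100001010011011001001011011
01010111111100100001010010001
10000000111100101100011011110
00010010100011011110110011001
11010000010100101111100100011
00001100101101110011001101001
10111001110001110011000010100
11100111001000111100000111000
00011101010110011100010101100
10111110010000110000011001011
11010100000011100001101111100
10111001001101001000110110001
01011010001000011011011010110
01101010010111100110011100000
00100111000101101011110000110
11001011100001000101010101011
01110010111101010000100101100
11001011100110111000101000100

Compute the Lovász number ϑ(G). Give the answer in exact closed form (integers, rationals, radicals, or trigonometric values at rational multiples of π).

sqrt(29)

N(kiof) = {sepw, usjl, atce, edpj, iruo, sckj, bbdp, umek, dlrm, hhcy, toox, zvnp, jtkk, ggsu}, |N(kiof)| = 14.
Vertex dlrm has 14 neighbors: sepw, sckj, bbdp, kiof, vjra, coew, hhcy, owmt, yryl, zvnp, kmke, aiui, rdbd, ggsu.
deg(blmk) = 14; N(blmk) = {sepw, zutm, usjl, qzxf, atce, edpj, bbdp, coew, wwpk, yryl, zvnp, aiui, ggsu, wbad}.
deg(vjra) = 14; N(vjra) = {uqcq, zutm, iruo, bbdp, umek, dlrm, wwpk, hhcy, ldoo, zvnp, kmke, aiui, ggsu, wbad}.
29-vertex 14-regular graph: Paley(29): SR with (k,λ,μ)=(14,6,7).
A has 3 distinct eigenvalues ≈ [14.0, 2.19258, -3.19258].
Lovász (edge-transitive): ϑ = −29·(-sqrt(29)/2 - 1/2)/((14)−(-sqrt(29)/2 - 1/2)) = sqrt(29).
= 5.385165… (decimal).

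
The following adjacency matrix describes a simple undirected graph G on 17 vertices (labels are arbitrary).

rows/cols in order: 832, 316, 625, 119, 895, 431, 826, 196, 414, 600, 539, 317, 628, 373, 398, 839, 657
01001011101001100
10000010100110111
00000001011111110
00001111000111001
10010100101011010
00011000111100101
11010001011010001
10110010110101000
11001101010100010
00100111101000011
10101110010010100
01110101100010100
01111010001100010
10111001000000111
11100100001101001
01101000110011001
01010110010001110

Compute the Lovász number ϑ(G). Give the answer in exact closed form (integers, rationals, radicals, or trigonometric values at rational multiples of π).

sqrt(17)

N(826) = {832, 316, 119, 196, 600, 539, 628, 657}, |N(826)| = 8.
deg(600) = 8; N(600) = {625, 431, 826, 196, 414, 539, 839, 657}.
Vertex 839 has 8 neighbors: 316, 625, 895, 414, 600, 628, 373, 657.
N(316) = {832, 826, 414, 317, 628, 398, 839, 657}, |N(316)| = 8.
Every vertex has degree 8 (N=17); Paley(17): SR with (k,λ,μ)=(8,3,4).
spec(A) ≈ [8.0, 1.5616, -2.5616] (distinct, 4 d.p.).
Lovász (edge-transitive): ϑ = −17·(-sqrt(17)/2 - 1/2)/((8)−(-sqrt(17)/2 - 1/2)) = sqrt(17).
ϑ(G) ≈ 4.12310563.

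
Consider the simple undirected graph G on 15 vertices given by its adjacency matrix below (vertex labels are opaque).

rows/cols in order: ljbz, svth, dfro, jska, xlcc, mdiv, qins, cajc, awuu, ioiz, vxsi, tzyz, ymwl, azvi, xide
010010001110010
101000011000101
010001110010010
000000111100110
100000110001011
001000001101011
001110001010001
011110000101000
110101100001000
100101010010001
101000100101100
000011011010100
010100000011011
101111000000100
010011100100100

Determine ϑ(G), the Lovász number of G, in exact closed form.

deg(awuu) = 6; N(awuu) = {ljbz, svth, jska, mdiv, qins, tzyz}.
Vertex ljbz has 6 neighbors: svth, xlcc, awuu, ioiz, vxsi, azvi.
deg(svth) = 6; N(svth) = {ljbz, dfro, cajc, awuu, ymwl, xide}.
Vertex xlcc has 6 neighbors: ljbz, qins, cajc, tzyz, azvi, xide.
Every vertex has degree 6 (N=15); Kneser K(6,2) on C(6,2)=15 vertices.
The 3 distinct eigenvalues: [6.0, 1.0, -3.0].
With N=15: ϑ(G) = 15·(-1*(-3))/(6−(-3)) = 5.
ϑ(G) ≈ 5.00000.

5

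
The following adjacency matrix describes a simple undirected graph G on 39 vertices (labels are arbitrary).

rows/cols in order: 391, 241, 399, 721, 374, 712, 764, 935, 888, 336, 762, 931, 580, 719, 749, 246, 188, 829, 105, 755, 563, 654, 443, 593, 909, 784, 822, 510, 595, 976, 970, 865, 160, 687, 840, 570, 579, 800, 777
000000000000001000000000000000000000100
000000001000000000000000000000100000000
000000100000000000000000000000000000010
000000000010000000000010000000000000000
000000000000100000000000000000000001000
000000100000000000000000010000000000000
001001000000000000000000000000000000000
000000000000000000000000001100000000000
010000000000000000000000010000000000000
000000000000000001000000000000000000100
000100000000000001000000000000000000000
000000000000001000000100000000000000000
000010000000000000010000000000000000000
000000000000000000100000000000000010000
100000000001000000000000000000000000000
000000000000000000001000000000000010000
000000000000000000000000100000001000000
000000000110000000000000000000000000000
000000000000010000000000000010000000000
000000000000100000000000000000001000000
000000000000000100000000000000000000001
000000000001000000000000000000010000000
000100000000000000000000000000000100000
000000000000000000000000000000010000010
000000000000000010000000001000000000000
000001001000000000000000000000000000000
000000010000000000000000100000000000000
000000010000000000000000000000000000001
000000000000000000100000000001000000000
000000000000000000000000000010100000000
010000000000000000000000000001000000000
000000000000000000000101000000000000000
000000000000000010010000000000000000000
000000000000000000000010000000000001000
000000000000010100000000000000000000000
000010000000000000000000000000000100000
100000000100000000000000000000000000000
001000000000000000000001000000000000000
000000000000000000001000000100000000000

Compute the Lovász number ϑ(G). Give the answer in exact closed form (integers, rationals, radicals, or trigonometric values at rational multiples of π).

Vertex 749 has 2 neighbors: 391, 931.
N(935) = {822, 510}, |N(935)| = 2.
deg(374) = 2; N(374) = {580, 570}.
deg(580) = 2; N(580) = {374, 755}.
39-vertex 2-regular graph: a single 39-cycle (edge-transitive).
The 20 distinct eigenvalues: [2.0, 1.9741, 1.8971, 1.7709, 1.5989, 1.3854, 1.1361, 0.8574, 0.5564, 0.2411, -0.0805, -0.4001, -0.7092, -1.0, -1.2649, -1.497, -1.6904, -1.84, -1.9419, -1.9935].
With N=39: ϑ(G) = 39·(-(-1)*2*cos(pi/39))/(2−(-2*cos(pi/39))) = 39*cos(pi/39)/(cos(pi/39) + 1).
Numerically 19.46833241.
19 ≤ 39*cos(pi/39)/(cos(pi/39) + 1) ≤ 20: both strict.

39*cos(pi/39)/(cos(pi/39) + 1)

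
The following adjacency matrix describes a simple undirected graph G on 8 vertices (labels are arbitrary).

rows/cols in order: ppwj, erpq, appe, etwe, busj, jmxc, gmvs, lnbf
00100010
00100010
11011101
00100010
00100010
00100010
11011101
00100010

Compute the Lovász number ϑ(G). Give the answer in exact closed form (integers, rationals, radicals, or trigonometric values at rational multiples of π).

deg(etwe) = 2; N(etwe) = {appe, gmvs}.
Vertex busj has 2 neighbors: appe, gmvs.
N(jmxc) = {appe, gmvs}, |N(jmxc)| = 2.
deg(lnbf) = 2; N(lnbf) = {appe, gmvs}.
Complete multipartite on [6, 2]: sandwich collapses at ϑ=6.
Numerically 6.0000000.
Check 6 ≤ 6 ≤ 6: collapsed.

6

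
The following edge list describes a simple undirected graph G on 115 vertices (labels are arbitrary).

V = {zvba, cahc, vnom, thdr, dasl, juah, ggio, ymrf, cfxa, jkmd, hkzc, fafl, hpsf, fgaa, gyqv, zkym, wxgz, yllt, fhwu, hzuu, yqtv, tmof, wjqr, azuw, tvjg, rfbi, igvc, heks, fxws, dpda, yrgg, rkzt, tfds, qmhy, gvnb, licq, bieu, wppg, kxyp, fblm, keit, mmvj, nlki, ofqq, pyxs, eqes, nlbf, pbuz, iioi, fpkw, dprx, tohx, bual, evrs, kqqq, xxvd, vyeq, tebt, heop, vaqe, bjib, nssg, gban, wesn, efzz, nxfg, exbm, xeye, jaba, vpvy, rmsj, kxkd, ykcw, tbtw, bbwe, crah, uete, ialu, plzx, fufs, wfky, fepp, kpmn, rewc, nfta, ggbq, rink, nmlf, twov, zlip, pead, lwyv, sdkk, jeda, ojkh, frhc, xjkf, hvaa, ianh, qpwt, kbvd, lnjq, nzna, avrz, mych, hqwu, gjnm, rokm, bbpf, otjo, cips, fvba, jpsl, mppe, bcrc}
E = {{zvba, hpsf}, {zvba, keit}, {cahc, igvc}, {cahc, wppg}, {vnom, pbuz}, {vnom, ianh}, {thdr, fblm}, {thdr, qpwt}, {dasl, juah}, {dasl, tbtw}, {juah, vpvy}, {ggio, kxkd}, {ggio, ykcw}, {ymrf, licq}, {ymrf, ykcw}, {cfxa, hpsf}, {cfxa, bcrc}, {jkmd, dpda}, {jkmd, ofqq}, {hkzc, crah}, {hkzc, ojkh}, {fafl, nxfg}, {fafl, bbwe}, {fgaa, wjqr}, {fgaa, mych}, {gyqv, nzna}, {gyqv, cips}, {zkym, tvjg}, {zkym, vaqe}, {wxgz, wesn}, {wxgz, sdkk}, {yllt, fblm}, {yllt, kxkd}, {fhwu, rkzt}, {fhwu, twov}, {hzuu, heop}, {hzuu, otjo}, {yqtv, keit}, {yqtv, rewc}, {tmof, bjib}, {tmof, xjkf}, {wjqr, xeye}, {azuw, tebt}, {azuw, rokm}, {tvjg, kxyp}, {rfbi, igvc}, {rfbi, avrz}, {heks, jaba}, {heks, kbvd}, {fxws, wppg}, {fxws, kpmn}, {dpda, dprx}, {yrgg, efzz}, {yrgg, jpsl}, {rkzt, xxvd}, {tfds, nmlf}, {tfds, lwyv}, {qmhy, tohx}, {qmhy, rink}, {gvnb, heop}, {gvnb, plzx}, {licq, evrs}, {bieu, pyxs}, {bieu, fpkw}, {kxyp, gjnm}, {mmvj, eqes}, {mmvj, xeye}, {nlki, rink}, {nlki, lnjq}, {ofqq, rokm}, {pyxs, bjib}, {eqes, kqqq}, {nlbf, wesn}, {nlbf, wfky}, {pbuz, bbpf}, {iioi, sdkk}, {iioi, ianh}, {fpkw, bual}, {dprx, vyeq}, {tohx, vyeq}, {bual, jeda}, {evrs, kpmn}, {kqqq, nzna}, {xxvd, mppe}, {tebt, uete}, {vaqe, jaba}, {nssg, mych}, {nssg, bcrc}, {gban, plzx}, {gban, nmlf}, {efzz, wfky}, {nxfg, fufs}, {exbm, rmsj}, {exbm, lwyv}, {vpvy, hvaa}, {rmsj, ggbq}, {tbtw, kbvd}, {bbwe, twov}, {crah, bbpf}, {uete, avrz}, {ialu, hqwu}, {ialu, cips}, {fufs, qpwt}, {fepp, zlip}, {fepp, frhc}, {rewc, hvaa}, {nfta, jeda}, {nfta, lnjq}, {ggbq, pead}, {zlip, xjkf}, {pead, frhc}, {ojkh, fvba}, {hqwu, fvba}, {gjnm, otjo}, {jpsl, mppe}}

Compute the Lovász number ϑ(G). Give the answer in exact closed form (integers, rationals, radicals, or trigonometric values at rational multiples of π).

115*cos(pi/115)/(cos(pi/115) + 1)

deg(cahc) = 2; N(cahc) = {igvc, wppg}.
N(bieu) = {pyxs, fpkw}, |N(bieu)| = 2.
deg(tbtw) = 2; N(tbtw) = {dasl, kbvd}.
deg(rokm) = 2; N(rokm) = {azuw, ofqq}.
2-regular, N=115; a single 115-cycle (edge-transitive).
The 58 distinct eigenvalues: [2.0, 1.997, 1.988, 1.973, 1.952, 1.926, 1.893, 1.856, 1.812, 1.763, 1.709, 1.65, 1.585, 1.516, 1.443, 1.365, 1.283, 1.198, 1.108, 1.016, 0.92, 0.822, 0.721, 0.618, 0.513, 0.407, 0.299, 0.191, 0.082, -0.027, -0.136, -0.245, -0.353, -0.46, -0.566, -0.67, -0.772, -0.871, -0.968, -1.062, -1.153, -1.241, -1.325, -1.405, -1.48, -1.551, -1.618, -1.68, -1.737, -1.788, -1.834, -1.875, -1.91, -1.94, -1.964, -1.981, -1.993, -1.999].
−115·(-2*cos(pi/115)) / ((2)−(-2*cos(pi/115))) = 115*cos(pi/115)/(cos(pi/115) + 1) = ϑ(G).
≈ 57.4892708 (to 7 d.p.).
Check 57 ≤ 115*cos(pi/115)/(cos(pi/115) + 1) ≤ 58: both strict.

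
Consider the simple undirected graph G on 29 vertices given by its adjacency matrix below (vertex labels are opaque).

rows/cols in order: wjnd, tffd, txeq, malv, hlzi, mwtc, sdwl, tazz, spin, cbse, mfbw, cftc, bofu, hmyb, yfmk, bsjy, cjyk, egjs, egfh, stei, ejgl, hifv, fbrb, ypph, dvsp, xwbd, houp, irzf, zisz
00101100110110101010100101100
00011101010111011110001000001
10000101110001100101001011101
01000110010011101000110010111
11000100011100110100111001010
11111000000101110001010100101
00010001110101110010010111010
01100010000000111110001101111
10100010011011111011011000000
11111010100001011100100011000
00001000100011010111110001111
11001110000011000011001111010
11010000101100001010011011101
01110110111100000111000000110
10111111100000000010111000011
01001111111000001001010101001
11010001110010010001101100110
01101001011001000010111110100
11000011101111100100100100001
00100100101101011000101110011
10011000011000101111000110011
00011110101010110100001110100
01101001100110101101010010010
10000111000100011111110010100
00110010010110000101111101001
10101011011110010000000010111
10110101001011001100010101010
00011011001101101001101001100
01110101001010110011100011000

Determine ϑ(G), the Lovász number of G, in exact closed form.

Vertex egfh has 14 neighbors: wjnd, tffd, sdwl, tazz, spin, mfbw, cftc, bofu, hmyb, yfmk, egjs, ejgl, ypph, zisz.
deg(bsjy) = 14; N(bsjy) = {tffd, hlzi, mwtc, sdwl, tazz, spin, cbse, mfbw, cjyk, stei, hifv, ypph, xwbd, zisz}.
deg(hifv) = 14; N(hifv) = {malv, hlzi, mwtc, sdwl, spin, mfbw, bofu, yfmk, bsjy, egjs, fbrb, ypph, dvsp, houp}.
deg(fbrb) = 14; N(fbrb) = {tffd, txeq, hlzi, tazz, spin, cftc, bofu, yfmk, cjyk, egjs, stei, hifv, dvsp, irzf}.
G on 29 vertices is 14-regular; Paley(29): SR with (k,λ,μ)=(14,6,7).
A has 3 distinct eigenvalues ≈ [14.0, 2.19258, -3.19258].
With N=29: ϑ(G) = 29·(-(-sqrt(29)/2 - 1/2))/(14−(-sqrt(29)/2 - 1/2)) = sqrt(29).
ϑ(G) ≈ 5.38516481.

sqrt(29)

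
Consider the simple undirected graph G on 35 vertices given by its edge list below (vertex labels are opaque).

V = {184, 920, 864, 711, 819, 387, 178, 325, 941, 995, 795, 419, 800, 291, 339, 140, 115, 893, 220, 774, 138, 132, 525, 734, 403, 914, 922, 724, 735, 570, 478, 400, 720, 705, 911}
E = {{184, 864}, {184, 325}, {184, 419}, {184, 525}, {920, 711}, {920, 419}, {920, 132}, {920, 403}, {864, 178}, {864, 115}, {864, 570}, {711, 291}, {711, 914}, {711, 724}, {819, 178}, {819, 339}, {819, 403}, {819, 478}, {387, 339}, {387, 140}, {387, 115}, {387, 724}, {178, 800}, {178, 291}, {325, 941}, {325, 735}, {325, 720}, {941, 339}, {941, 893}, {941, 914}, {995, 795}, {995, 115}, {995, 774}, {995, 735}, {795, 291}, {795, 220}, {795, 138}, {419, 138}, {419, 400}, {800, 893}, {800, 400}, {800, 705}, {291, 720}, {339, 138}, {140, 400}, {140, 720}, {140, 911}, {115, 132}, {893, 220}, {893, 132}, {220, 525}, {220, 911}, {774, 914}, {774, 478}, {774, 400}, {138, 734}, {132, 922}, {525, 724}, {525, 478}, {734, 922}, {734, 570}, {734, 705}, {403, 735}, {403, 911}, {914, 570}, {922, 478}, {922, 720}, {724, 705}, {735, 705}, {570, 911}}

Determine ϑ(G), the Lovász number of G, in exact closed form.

deg(184) = 4; N(184) = {864, 325, 419, 525}.
Vertex 720 has 4 neighbors: 325, 291, 140, 922.
deg(400) = 4; N(400) = {419, 800, 140, 774}.
Vertex 478 has 4 neighbors: 819, 774, 525, 922.
35-vertex 4-regular graph: Kneser-type, 3-subsets of [7].
The 4 distinct eigenvalues: [4.0, 2.0, -1.0, -3.0].
With N=35: ϑ(G) = 35·(-1*(-3))/(4−(-3)) = 15.
ϑ(G) ≈ 15.0000000.

15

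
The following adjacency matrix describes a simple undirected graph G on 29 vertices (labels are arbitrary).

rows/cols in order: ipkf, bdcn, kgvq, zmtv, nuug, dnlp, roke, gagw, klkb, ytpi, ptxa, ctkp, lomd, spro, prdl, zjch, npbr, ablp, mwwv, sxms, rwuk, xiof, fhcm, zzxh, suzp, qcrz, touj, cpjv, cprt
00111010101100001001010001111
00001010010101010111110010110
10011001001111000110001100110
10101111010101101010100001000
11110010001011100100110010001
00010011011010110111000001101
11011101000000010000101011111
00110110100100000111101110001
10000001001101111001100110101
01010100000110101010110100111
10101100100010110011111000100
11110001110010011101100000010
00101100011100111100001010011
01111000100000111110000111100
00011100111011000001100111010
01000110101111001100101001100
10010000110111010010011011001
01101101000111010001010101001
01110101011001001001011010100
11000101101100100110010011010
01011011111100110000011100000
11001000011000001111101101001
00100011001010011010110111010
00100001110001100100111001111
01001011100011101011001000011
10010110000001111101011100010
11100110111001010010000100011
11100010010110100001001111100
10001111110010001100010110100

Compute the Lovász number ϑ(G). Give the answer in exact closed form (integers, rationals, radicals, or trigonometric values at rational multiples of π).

sqrt(29)

deg(qcrz) = 14; N(qcrz) = {ipkf, zmtv, dnlp, roke, spro, prdl, zjch, npbr, ablp, sxms, xiof, fhcm, zzxh, cpjv}.
Vertex nuug has 14 neighbors: ipkf, bdcn, kgvq, zmtv, roke, ptxa, lomd, spro, prdl, ablp, rwuk, xiof, suzp, cprt.
deg(xiof) = 14; N(xiof) = {ipkf, bdcn, nuug, ytpi, ptxa, npbr, ablp, mwwv, sxms, rwuk, fhcm, zzxh, qcrz, cprt}.
deg(dnlp) = 14; N(dnlp) = {zmtv, roke, gagw, ytpi, ptxa, lomd, prdl, zjch, ablp, mwwv, sxms, qcrz, touj, cprt}.
29-vertex 14-regular graph: Paley(29): SR with (k,λ,μ)=(14,6,7).
A has 3 distinct eigenvalues ≈ [14.0, 2.193, -3.193].
Lovász (edge-transitive): ϑ = −29·(-sqrt(29)/2 - 1/2)/((14)−(-sqrt(29)/2 - 1/2)) = sqrt(29).
= 5.38516… (decimal).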